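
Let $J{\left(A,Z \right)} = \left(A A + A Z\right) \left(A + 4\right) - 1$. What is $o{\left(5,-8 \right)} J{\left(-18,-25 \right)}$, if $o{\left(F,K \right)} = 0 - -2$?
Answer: $-21674$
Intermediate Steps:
$o{\left(F,K \right)} = 2$ ($o{\left(F,K \right)} = 0 + 2 = 2$)
$J{\left(A,Z \right)} = -1 + \left(4 + A\right) \left(A^{2} + A Z\right)$ ($J{\left(A,Z \right)} = \left(A^{2} + A Z\right) \left(4 + A\right) - 1 = \left(4 + A\right) \left(A^{2} + A Z\right) - 1 = -1 + \left(4 + A\right) \left(A^{2} + A Z\right)$)
$o{\left(5,-8 \right)} J{\left(-18,-25 \right)} = 2 \left(-1 + \left(-18\right)^{3} + 4 \left(-18\right)^{2} - 25 \left(-18\right)^{2} + 4 \left(-18\right) \left(-25\right)\right) = 2 \left(-1 - 5832 + 4 \cdot 324 - 8100 + 1800\right) = 2 \left(-1 - 5832 + 1296 - 8100 + 1800\right) = 2 \left(-10837\right) = -21674$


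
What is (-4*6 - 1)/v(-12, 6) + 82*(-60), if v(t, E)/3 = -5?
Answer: -14755/3 ≈ -4918.3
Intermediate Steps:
v(t, E) = -15 (v(t, E) = 3*(-5) = -15)
(-4*6 - 1)/v(-12, 6) + 82*(-60) = (-4*6 - 1)/(-15) + 82*(-60) = (-24 - 1)*(-1/15) - 4920 = -25*(-1/15) - 4920 = 5/3 - 4920 = -14755/3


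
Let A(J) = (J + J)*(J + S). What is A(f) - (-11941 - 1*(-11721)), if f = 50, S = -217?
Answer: -16480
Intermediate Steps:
A(J) = 2*J*(-217 + J) (A(J) = (J + J)*(J - 217) = (2*J)*(-217 + J) = 2*J*(-217 + J))
A(f) - (-11941 - 1*(-11721)) = 2*50*(-217 + 50) - (-11941 - 1*(-11721)) = 2*50*(-167) - (-11941 + 11721) = -16700 - 1*(-220) = -16700 + 220 = -16480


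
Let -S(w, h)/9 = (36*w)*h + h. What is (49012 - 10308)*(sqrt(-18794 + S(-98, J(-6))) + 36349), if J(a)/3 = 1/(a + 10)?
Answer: 1406851696 + 19352*sqrt(20053) ≈ 1.4096e+9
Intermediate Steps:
J(a) = 3/(10 + a) (J(a) = 3/(a + 10) = 3/(10 + a))
S(w, h) = -9*h - 324*h*w (S(w, h) = -9*((36*w)*h + h) = -9*(36*h*w + h) = -9*(h + 36*h*w) = -9*h - 324*h*w)
(49012 - 10308)*(sqrt(-18794 + S(-98, J(-6))) + 36349) = (49012 - 10308)*(sqrt(-18794 - 9*3/(10 - 6)*(1 + 36*(-98))) + 36349) = 38704*(sqrt(-18794 - 9*3/4*(1 - 3528)) + 36349) = 38704*(sqrt(-18794 - 9*3*(1/4)*(-3527)) + 36349) = 38704*(sqrt(-18794 - 9*3/4*(-3527)) + 36349) = 38704*(sqrt(-18794 + 95229/4) + 36349) = 38704*(sqrt(20053/4) + 36349) = 38704*(sqrt(20053)/2 + 36349) = 38704*(36349 + sqrt(20053)/2) = 1406851696 + 19352*sqrt(20053)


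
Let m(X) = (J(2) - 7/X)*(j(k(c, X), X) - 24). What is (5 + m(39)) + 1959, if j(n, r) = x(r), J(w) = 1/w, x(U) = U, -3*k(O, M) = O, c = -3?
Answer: 51189/26 ≈ 1968.8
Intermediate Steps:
k(O, M) = -O/3
j(n, r) = r
m(X) = (½ - 7/X)*(-24 + X) (m(X) = (1/2 - 7/X)*(X - 24) = (½ - 7/X)*(-24 + X))
(5 + m(39)) + 1959 = (5 + (-19 + (½)*39 + 168/39)) + 1959 = (5 + (-19 + 39/2 + 168*(1/39))) + 1959 = (5 + (-19 + 39/2 + 56/13)) + 1959 = (5 + 125/26) + 1959 = 255/26 + 1959 = 51189/26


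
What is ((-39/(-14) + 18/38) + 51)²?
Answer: 208311489/70756 ≈ 2944.1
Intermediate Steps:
((-39/(-14) + 18/38) + 51)² = ((-39*(-1/14) + 18*(1/38)) + 51)² = ((39/14 + 9/19) + 51)² = (867/266 + 51)² = (14433/266)² = 208311489/70756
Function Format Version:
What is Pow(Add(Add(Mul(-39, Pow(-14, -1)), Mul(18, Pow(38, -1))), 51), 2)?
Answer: Rational(208311489, 70756) ≈ 2944.1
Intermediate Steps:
Pow(Add(Add(Mul(-39, Pow(-14, -1)), Mul(18, Pow(38, -1))), 51), 2) = Pow(Add(Add(Mul(-39, Rational(-1, 14)), Mul(18, Rational(1, 38))), 51), 2) = Pow(Add(Add(Rational(39, 14), Rational(9, 19)), 51), 2) = Pow(Add(Rational(867, 266), 51), 2) = Pow(Rational(14433, 266), 2) = Rational(208311489, 70756)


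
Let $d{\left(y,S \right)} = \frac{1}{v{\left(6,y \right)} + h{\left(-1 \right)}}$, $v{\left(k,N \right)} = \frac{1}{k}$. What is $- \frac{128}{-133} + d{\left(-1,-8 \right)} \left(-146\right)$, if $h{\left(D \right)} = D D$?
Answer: $- \frac{16516}{133} \approx -124.18$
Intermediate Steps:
$h{\left(D \right)} = D^{2}$
$d{\left(y,S \right)} = \frac{6}{7}$ ($d{\left(y,S \right)} = \frac{1}{\frac{1}{6} + \left(-1\right)^{2}} = \frac{1}{\frac{1}{6} + 1} = \frac{1}{\frac{7}{6}} = \frac{6}{7}$)
$- \frac{128}{-133} + d{\left(-1,-8 \right)} \left(-146\right) = - \frac{128}{-133} + \frac{6}{7} \left(-146\right) = \left(-128\right) \left(- \frac{1}{133}\right) - \frac{876}{7} = \frac{128}{133} - \frac{876}{7} = - \frac{16516}{133}$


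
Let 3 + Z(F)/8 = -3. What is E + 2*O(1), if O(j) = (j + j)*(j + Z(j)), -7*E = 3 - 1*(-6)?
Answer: -1325/7 ≈ -189.29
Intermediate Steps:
Z(F) = -48 (Z(F) = -24 + 8*(-3) = -24 - 24 = -48)
E = -9/7 (E = -(3 - 1*(-6))/7 = -(3 + 6)/7 = -⅐*9 = -9/7 ≈ -1.2857)
O(j) = 2*j*(-48 + j) (O(j) = (j + j)*(j - 48) = (2*j)*(-48 + j) = 2*j*(-48 + j))
E + 2*O(1) = -9/7 + 2*(2*1*(-48 + 1)) = -9/7 + 2*(2*1*(-47)) = -9/7 + 2*(-94) = -9/7 - 188 = -1325/7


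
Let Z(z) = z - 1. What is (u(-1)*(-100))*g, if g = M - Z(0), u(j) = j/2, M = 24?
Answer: 1250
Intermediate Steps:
Z(z) = -1 + z
u(j) = j/2 (u(j) = j*(1/2) = j/2)
g = 25 (g = 24 - (-1 + 0) = 24 - 1*(-1) = 24 + 1 = 25)
(u(-1)*(-100))*g = (((1/2)*(-1))*(-100))*25 = -1/2*(-100)*25 = 50*25 = 1250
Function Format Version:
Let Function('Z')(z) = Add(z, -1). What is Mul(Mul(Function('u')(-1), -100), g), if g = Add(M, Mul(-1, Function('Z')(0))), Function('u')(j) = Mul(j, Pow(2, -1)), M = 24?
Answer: 1250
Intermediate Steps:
Function('Z')(z) = Add(-1, z)
Function('u')(j) = Mul(Rational(1, 2), j) (Function('u')(j) = Mul(j, Rational(1, 2)) = Mul(Rational(1, 2), j))
g = 25 (g = Add(24, Mul(-1, Add(-1, 0))) = Add(24, Mul(-1, -1)) = Add(24, 1) = 25)
Mul(Mul(Function('u')(-1), -100), g) = Mul(Mul(Mul(Rational(1, 2), -1), -100), 25) = Mul(Mul(Rational(-1, 2), -100), 25) = Mul(50, 25) = 1250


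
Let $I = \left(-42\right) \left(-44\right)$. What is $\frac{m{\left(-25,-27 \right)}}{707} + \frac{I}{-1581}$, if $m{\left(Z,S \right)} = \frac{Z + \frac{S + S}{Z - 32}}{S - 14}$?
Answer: $- \frac{339023009}{290246831} \approx -1.1681$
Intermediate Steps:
$m{\left(Z,S \right)} = \frac{Z + \frac{2 S}{-32 + Z}}{-14 + S}$
$I = 1848$
$\frac{m{\left(-25,-27 \right)}}{707} + \frac{I}{-1581} = \frac{\frac{1}{448 - -864 - -350 - -675} \left(\left(-25\right)^{2} - -800 + 2 \left(-27\right)\right)}{707} + \frac{1848}{-1581} = \frac{625 + 800 - 54}{448 + 864 + 350 + 675} \cdot \frac{1}{707} + 1848 \left(- \frac{1}{1581}\right) = \frac{1}{2337} \cdot 1371 \cdot \frac{1}{707} - \frac{616}{527} = \frac{457}{779} \cdot \frac{1}{707} - \frac{616}{527} = \frac{457}{550753} - \frac{616}{527} = - \frac{339023009}{290246831}$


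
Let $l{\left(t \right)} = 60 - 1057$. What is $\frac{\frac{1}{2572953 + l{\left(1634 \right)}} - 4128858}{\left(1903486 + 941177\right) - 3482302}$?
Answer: $\frac{10619241106247}{1639979451884} \approx 6.4752$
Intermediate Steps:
$l{\left(t \right)} = -997$ ($l{\left(t \right)} = 60 - 1057 = -997$)
$\frac{\frac{1}{2572953 + l{\left(1634 \right)}} - 4128858}{\left(1903486 + 941177\right) - 3482302} = \frac{\frac{1}{2572953 - 997} - 4128858}{\left(1903486 + 941177\right) - 3482302} = \frac{\frac{1}{2571956} - 4128858}{2844663 - 3482302} = \frac{\frac{1}{2571956} - 4128858}{-637639} = \left(- \frac{10619241106247}{2571956}\right) \left(- \frac{1}{637639}\right) = \frac{10619241106247}{1639979451884}$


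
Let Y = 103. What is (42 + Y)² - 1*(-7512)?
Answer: 28537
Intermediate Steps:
(42 + Y)² - 1*(-7512) = (42 + 103)² - 1*(-7512) = 145² + 7512 = 21025 + 7512 = 28537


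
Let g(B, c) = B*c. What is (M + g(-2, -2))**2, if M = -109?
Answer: 11025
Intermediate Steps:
(M + g(-2, -2))**2 = (-109 - 2*(-2))**2 = (-109 + 4)**2 = (-105)**2 = 11025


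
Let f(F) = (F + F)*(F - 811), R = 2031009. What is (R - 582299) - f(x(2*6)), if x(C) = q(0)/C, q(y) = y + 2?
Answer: 26081645/18 ≈ 1.4490e+6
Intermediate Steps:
q(y) = 2 + y
x(C) = 2/C (x(C) = (2 + 0)/C = 2/C)
f(F) = 2*F*(-811 + F) (f(F) = (2*F)*(-811 + F) = 2*F*(-811 + F))
(R - 582299) - f(x(2*6)) = (2031009 - 582299) - 2*2/((2*6))*(-811 + 2/((2*6))) = 1448710 - 2*2/12*(-811 + 2/12) = 1448710 - 2*2*(1/12)*(-811 + 2*(1/12)) = 1448710 - 2*(-811 + ⅙)/6 = 1448710 - 2*(-4865)/(6*6) = 1448710 - 1*(-4865/18) = 1448710 + 4865/18 = 26081645/18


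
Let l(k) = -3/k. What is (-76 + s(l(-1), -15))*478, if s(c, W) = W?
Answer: -43498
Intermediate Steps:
(-76 + s(l(-1), -15))*478 = (-76 - 15)*478 = -91*478 = -43498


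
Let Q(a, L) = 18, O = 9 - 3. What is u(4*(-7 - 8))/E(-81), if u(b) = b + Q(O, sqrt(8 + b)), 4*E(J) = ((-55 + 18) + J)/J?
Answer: -6804/59 ≈ -115.32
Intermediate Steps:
O = 6
E(J) = (-37 + J)/(4*J) (E(J) = (((-55 + 18) + J)/J)/4 = ((-37 + J)/J)/4 = (-37 + J)/(4*J))
u(b) = 18 + b (u(b) = b + 18 = 18 + b)
u(4*(-7 - 8))/E(-81) = (18 + 4*(-7 - 8))/(((1/4)*(-37 - 81)/(-81))) = (18 + 4*(-15))/(((1/4)*(-1/81)*(-118))) = (18 - 60)/(59/162) = -42*162/59 = -6804/59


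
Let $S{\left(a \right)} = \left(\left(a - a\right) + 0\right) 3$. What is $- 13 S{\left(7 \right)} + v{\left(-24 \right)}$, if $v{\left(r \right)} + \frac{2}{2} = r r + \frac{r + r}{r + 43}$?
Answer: $\frac{10877}{19} \approx 572.47$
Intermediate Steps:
$S{\left(a \right)} = 0$ ($S{\left(a \right)} = \left(0 + 0\right) 3 = 0 \cdot 3 = 0$)
$v{\left(r \right)} = -1 + r^{2} + \frac{2 r}{43 + r}$ ($v{\left(r \right)} = -1 + \left(r r + \frac{r + r}{r + 43}\right) = -1 + \left(r^{2} + \frac{2 r}{43 + r}\right) = -1 + r^{2} + \frac{2 r}{43 + r}$)
$- 13 S{\left(7 \right)} + v{\left(-24 \right)} = \left(-13\right) 0 + \frac{-43 - 24 + \left(-24\right)^{3} + 43 \left(-24\right)^{2}}{43 - 24} = 0 + \frac{-43 - 24 - 13824 + 43 \cdot 576}{19} = 0 + \frac{-43 - 24 - 13824 + 24768}{19} = 0 + \frac{1}{19} \cdot 10877 = 0 + \frac{10877}{19} = \frac{10877}{19}$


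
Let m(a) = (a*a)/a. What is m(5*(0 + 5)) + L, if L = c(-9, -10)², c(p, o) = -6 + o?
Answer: 281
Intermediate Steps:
L = 256 (L = (-6 - 10)² = (-16)² = 256)
m(a) = a (m(a) = a²/a = a)
m(5*(0 + 5)) + L = 5*(0 + 5) + 256 = 5*5 + 256 = 25 + 256 = 281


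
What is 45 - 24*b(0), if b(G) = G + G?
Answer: 45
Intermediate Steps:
b(G) = 2*G
45 - 24*b(0) = 45 - 48*0 = 45 - 24*0 = 45 + 0 = 45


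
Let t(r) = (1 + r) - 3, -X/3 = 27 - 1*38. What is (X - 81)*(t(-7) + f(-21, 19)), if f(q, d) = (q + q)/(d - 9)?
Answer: 3168/5 ≈ 633.60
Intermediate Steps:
X = 33 (X = -3*(27 - 1*38) = -3*(27 - 38) = -3*(-11) = 33)
f(q, d) = 2*q/(-9 + d) (f(q, d) = (2*q)/(-9 + d) = 2*q/(-9 + d))
t(r) = -2 + r
(X - 81)*(t(-7) + f(-21, 19)) = (33 - 81)*((-2 - 7) + 2*(-21)/(-9 + 19)) = -48*(-9 + 2*(-21)/10) = -48*(-9 + 2*(-21)*(⅒)) = -48*(-9 - 21/5) = -48*(-66/5) = 3168/5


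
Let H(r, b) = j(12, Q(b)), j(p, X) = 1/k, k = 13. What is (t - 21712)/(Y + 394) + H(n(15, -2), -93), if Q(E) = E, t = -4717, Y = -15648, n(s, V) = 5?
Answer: 358831/198302 ≈ 1.8095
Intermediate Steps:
j(p, X) = 1/13
H(r, b) = 1/13
(t - 21712)/(Y + 394) + H(n(15, -2), -93) = (-4717 - 21712)/(-15648 + 394) + 1/13 = -26429/(-15254) + 1/13 = -26429*(-1/15254) + 1/13 = 26429/15254 + 1/13 = 358831/198302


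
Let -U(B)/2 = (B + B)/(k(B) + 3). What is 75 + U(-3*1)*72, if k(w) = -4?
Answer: -789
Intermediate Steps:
U(B) = 4*B (U(B) = -2*(B + B)/(-4 + 3) = -2*2*B/(-1) = -2*2*B*(-1) = -(-4)*B = 4*B)
75 + U(-3*1)*72 = 75 + (4*(-3*1))*72 = 75 + (4*(-3))*72 = 75 - 12*72 = 75 - 864 = -789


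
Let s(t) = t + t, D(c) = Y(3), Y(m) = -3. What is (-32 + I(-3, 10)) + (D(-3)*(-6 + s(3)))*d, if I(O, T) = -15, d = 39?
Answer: -47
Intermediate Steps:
D(c) = -3
s(t) = 2*t
(-32 + I(-3, 10)) + (D(-3)*(-6 + s(3)))*d = (-32 - 15) - 3*(-6 + 2*3)*39 = -47 - 3*(-6 + 6)*39 = -47 - 3*0*39 = -47 + 0*39 = -47 + 0 = -47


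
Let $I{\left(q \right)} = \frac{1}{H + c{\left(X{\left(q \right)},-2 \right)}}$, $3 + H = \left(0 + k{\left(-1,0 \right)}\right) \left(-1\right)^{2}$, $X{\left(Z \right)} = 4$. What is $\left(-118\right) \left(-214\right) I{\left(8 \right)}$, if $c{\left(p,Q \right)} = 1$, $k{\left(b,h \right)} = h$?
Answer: $-12626$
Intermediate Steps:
$H = -3$ ($H = -3 + \left(0 + 0\right) \left(-1\right)^{2} = -3 + 0 \cdot 1 = -3 + 0 = -3$)
$I{\left(q \right)} = - \frac{1}{2}$ ($I{\left(q \right)} = \frac{1}{-3 + 1} = \frac{1}{-2} = - \frac{1}{2}$)
$\left(-118\right) \left(-214\right) I{\left(8 \right)} = \left(-118\right) \left(-214\right) \left(- \frac{1}{2}\right) = 25252 \left(- \frac{1}{2}\right) = -12626$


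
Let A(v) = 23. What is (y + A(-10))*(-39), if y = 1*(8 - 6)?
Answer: -975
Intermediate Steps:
y = 2 (y = 1*2 = 2)
(y + A(-10))*(-39) = (2 + 23)*(-39) = 25*(-39) = -975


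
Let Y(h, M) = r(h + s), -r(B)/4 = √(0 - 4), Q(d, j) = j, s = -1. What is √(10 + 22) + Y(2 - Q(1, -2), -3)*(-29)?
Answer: 4*√2 + 232*I ≈ 5.6569 + 232.0*I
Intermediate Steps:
r(B) = -8*I (r(B) = -4*√(0 - 4) = -8*I)
Y(h, M) = -8*I
√(10 + 22) + Y(2 - Q(1, -2), -3)*(-29) = √(10 + 22) - 8*I*(-29) = √32 + 232*I = 4*√2 + 232*I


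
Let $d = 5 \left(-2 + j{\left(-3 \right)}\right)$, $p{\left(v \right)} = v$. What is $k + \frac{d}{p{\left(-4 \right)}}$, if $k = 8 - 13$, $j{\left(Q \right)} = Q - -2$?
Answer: $- \frac{5}{4} \approx -1.25$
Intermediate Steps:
$j{\left(Q \right)} = 2 + Q$ ($j{\left(Q \right)} = Q + 2 = 2 + Q$)
$d = -15$ ($d = 5 \left(-2 + \left(2 - 3\right)\right) = 5 \left(-2 - 1\right) = 5 \left(-3\right) = -15$)
$k = -5$ ($k = 8 - 13 = -5$)
$k + \frac{d}{p{\left(-4 \right)}} = -5 + \frac{1}{-4} \left(-15\right) = -5 - - \frac{15}{4} = -5 + \frac{15}{4} = - \frac{5}{4}$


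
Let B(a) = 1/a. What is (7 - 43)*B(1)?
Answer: -36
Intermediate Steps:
(7 - 43)*B(1) = (7 - 43)/1 = -36*1 = -36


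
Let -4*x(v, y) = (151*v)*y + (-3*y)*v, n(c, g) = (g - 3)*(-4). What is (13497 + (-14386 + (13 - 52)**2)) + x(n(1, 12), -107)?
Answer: -141892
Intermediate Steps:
n(c, g) = 12 - 4*g (n(c, g) = (-3 + g)*(-4) = 12 - 4*g)
x(v, y) = -37*v*y (x(v, y) = -((151*v)*y + (-3*y)*v)/4 = -(151*v*y - 3*v*y)/4 = -37*v*y)
(13497 + (-14386 + (13 - 52)**2)) + x(n(1, 12), -107) = (13497 + (-14386 + (13 - 52)**2)) - 37*(12 - 4*12)*(-107) = (13497 + (-14386 + (-39)**2)) - 37*(12 - 48)*(-107) = (13497 + (-14386 + 1521)) - 37*(-36)*(-107) = (13497 - 12865) - 142524 = 632 - 142524 = -141892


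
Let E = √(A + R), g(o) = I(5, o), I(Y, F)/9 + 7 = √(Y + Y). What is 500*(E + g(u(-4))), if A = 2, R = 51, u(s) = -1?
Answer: -31500 + 500*√53 + 4500*√10 ≈ -13630.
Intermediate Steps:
I(Y, F) = -63 + 9*√2*√Y (I(Y, F) = -63 + 9*√(Y + Y) = -63 + 9*√(2*Y) = -63 + 9*(√2*√Y) = -63 + 9*√2*√Y)
g(o) = -63 + 9*√10 (g(o) = -63 + 9*√2*√5 = -63 + 9*√10)
E = √53 (E = √(2 + 51) = √53 ≈ 7.2801)
500*(E + g(u(-4))) = 500*(√53 + (-63 + 9*√10)) = 500*(-63 + √53 + 9*√10) = -31500 + 500*√53 + 4500*√10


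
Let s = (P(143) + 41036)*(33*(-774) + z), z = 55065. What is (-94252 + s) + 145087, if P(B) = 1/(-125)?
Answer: 151444553352/125 ≈ 1.2116e+9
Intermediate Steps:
P(B) = -1/125
s = 151438198977/125 (s = (-1/125 + 41036)*(33*(-774) + 55065) = 5129499*(-25542 + 55065)/125 = (5129499/125)*29523 = 151438198977/125 ≈ 1.2115e+9)
(-94252 + s) + 145087 = (-94252 + 151438198977/125) + 145087 = 151426417477/125 + 145087 = 151444553352/125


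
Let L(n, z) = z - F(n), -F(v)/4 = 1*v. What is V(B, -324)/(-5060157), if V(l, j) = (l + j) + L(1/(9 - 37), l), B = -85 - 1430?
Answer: 23479/35421099 ≈ 0.00066285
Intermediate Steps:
F(v) = -4*v
L(n, z) = z + 4*n (L(n, z) = z - (-4)*n = z + 4*n)
B = -1515
V(l, j) = -1/7 + j + 2*l (V(l, j) = (l + j) + (l + 4/(9 - 37)) = (j + l) + (l + 4/(-28)) = (j + l) + (l + 4*(-1/28)) = (j + l) + (l - 1/7) = (j + l) + (-1/7 + l) = -1/7 + j + 2*l)
V(B, -324)/(-5060157) = (-1/7 - 324 + 2*(-1515))/(-5060157) = (-1/7 - 324 - 3030)*(-1/5060157) = -23479/7*(-1/5060157) = 23479/35421099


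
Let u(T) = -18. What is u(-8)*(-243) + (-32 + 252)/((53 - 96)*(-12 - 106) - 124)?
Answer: 196832/45 ≈ 4374.0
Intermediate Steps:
u(-8)*(-243) + (-32 + 252)/((53 - 96)*(-12 - 106) - 124) = -18*(-243) + (-32 + 252)/((53 - 96)*(-12 - 106) - 124) = 4374 + 220/(-43*(-118) - 124) = 4374 + 220/(5074 - 124) = 4374 + 220/4950 = 4374 + 220*(1/4950) = 4374 + 2/45 = 196832/45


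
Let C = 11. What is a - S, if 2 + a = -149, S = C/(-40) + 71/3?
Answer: -20927/120 ≈ -174.39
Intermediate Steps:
S = 2807/120 (S = 11/(-40) + 71/3 = 11*(-1/40) + 71*(1/3) = -11/40 + 71/3 = 2807/120 ≈ 23.392)
a = -151 (a = -2 - 149 = -151)
a - S = -151 - 1*2807/120 = -151 - 2807/120 = -20927/120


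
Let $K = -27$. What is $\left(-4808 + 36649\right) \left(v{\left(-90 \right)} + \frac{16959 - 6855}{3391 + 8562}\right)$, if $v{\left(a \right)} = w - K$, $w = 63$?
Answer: $\frac{34575314034}{11953} \approx 2.8926 \cdot 10^{6}$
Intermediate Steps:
$v{\left(a \right)} = 90$ ($v{\left(a \right)} = 63 - -27 = 63 + 27 = 90$)
$\left(-4808 + 36649\right) \left(v{\left(-90 \right)} + \frac{16959 - 6855}{3391 + 8562}\right) = \left(-4808 + 36649\right) \left(90 + \frac{16959 - 6855}{3391 + 8562}\right) = 31841 \left(90 + \frac{10104}{11953}\right) = 31841 \cdot \frac{1085874}{11953} = \frac{34575314034}{11953}$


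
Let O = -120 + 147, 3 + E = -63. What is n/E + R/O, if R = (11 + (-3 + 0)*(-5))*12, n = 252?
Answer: 766/99 ≈ 7.7374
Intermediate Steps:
E = -66 (E = -3 - 63 = -66)
R = 312 (R = (11 - 3*(-5))*12 = (11 + 15)*12 = 26*12 = 312)
O = 27
n/E + R/O = 252/(-66) + 312/27 = 252*(-1/66) + 312*(1/27) = -42/11 + 104/9 = 766/99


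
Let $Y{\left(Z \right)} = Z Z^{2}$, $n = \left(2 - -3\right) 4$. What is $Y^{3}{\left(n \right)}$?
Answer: $512000000000$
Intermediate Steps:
$n = 20$ ($n = \left(2 + 3\right) 4 = 5 \cdot 4 = 20$)
$Y{\left(Z \right)} = Z^{3}$
$Y^{3}{\left(n \right)} = \left(20^{3}\right)^{3} = 8000^{3} = 512000000000$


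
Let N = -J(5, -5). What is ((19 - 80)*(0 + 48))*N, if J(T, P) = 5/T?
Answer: 2928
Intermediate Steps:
N = -1 (N = -5/5 = -1*1 = -1)
((19 - 80)*(0 + 48))*N = ((19 - 80)*(0 + 48))*(-1) = -61*48*(-1) = -2928*(-1) = 2928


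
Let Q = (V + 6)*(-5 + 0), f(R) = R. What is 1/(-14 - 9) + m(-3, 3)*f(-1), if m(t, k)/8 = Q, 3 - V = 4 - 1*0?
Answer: 4599/23 ≈ 199.96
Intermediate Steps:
V = -1 (V = 3 - (4 - 1*0) = 3 - (4 + 0) = 3 - 1*4 = 3 - 4 = -1)
Q = -25 (Q = (-1 + 6)*(-5 + 0) = 5*(-5) = -25)
m(t, k) = -200 (m(t, k) = 8*(-25) = -200)
1/(-14 - 9) + m(-3, 3)*f(-1) = 1/(-14 - 9) - 200*(-1) = 1/(-23) + 200 = -1/23 + 200 = 4599/23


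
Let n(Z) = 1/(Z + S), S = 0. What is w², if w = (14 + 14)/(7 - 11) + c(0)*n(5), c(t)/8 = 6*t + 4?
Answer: 9/25 ≈ 0.36000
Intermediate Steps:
c(t) = 32 + 48*t (c(t) = 8*(6*t + 4) = 8*(4 + 6*t) = 32 + 48*t)
n(Z) = 1/Z (n(Z) = 1/(Z + 0) = 1/Z)
w = -⅗ (w = (14 + 14)/(7 - 11) + (32 + 48*0)/5 = 28/(-4) + (32 + 0)*(⅕) = 28*(-¼) + 32*(⅕) = -7 + 32/5 = -⅗ ≈ -0.60000)
w² = (-⅗)² = 9/25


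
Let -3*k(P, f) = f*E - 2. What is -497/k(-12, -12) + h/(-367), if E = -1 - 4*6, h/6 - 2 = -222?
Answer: 940557/109366 ≈ 8.6001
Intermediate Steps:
h = -1320 (h = 12 + 6*(-222) = 12 - 1332 = -1320)
E = -25 (E = -1 - 24 = -25)
k(P, f) = 2/3 + 25*f/3 (k(P, f) = -(f*(-25) - 2)/3 = -(-25*f - 2)/3 = -(-2 - 25*f)/3 = 2/3 + 25*f/3)
-497/k(-12, -12) + h/(-367) = -497/(2/3 + (25/3)*(-12)) - 1320/(-367) = -497/(2/3 - 100) - 1320*(-1/367) = -497/(-298/3) + 1320/367 = -497*(-3/298) + 1320/367 = 1491/298 + 1320/367 = 940557/109366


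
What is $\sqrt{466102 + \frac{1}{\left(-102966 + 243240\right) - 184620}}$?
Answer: $\frac{\sqrt{916621145518686}}{44346} \approx 682.72$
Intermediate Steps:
$\sqrt{466102 + \frac{1}{\left(-102966 + 243240\right) - 184620}} = \sqrt{466102 + \frac{1}{140274 - 184620}} = \sqrt{466102 + \frac{1}{-44346}} = \sqrt{466102 - \frac{1}{44346}} = \sqrt{\frac{20669759291}{44346}} = \frac{\sqrt{916621145518686}}{44346}$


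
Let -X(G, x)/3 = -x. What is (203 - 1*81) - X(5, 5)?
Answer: 107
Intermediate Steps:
X(G, x) = 3*x (X(G, x) = -(-3)*x = 3*x)
(203 - 1*81) - X(5, 5) = (203 - 1*81) - 3*5 = (203 - 81) - 1*15 = 122 - 15 = 107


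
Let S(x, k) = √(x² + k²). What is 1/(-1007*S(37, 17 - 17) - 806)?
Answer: -1/38065 ≈ -2.6271e-5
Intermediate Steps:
S(x, k) = √(k² + x²)
1/(-1007*S(37, 17 - 17) - 806) = 1/(-1007*√((17 - 17)² + 37²) - 806) = 1/(-1007*√(0² + 1369) - 806) = 1/(-1007*√(0 + 1369) - 806) = 1/(-1007*√1369 - 806) = 1/(-1007*37 - 806) = 1/(-37259 - 806) = 1/(-38065) = -1/38065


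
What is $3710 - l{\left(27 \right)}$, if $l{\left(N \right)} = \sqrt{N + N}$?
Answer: $3710 - 3 \sqrt{6} \approx 3702.7$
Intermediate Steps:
$l{\left(N \right)} = \sqrt{2} \sqrt{N}$ ($l{\left(N \right)} = \sqrt{2 N} = \sqrt{2} \sqrt{N}$)
$3710 - l{\left(27 \right)} = 3710 - \sqrt{2} \sqrt{27} = 3710 - \sqrt{2} \cdot 3 \sqrt{3} = 3710 - 3 \sqrt{6}$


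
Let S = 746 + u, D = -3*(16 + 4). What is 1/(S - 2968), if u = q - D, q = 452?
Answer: -1/1710 ≈ -0.00058480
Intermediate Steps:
D = -60 (D = -3*20 = -60)
u = 512 (u = 452 - 1*(-60) = 452 + 60 = 512)
S = 1258 (S = 746 + 512 = 1258)
1/(S - 2968) = 1/(1258 - 2968) = 1/(-1710) = -1/1710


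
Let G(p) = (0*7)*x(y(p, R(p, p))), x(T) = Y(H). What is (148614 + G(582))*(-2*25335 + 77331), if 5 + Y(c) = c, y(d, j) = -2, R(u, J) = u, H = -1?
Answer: 3962197854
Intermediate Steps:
Y(c) = -5 + c
x(T) = -6 (x(T) = -5 - 1 = -6)
G(p) = 0 (G(p) = (0*7)*(-6) = 0*(-6) = 0)
(148614 + G(582))*(-2*25335 + 77331) = (148614 + 0)*(-2*25335 + 77331) = 148614*(-50670 + 77331) = 148614*26661 = 3962197854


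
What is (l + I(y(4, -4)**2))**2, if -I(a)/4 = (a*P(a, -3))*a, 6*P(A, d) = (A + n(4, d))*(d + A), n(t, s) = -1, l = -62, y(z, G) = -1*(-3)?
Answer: 7043716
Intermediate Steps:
y(z, G) = 3
P(A, d) = (-1 + A)*(A + d)/6 (P(A, d) = ((A - 1)*(d + A))/6 = ((-1 + A)*(A + d))/6 = (-1 + A)*(A + d)/6)
I(a) = -4*a**2*(1/2 - 2*a/3 + a**2/6) (I(a) = -4*a*(-a/6 - 1/6*(-3) + a**2/6 + (1/6)*a*(-3))*a = -4*a*(-a/6 + 1/2 + a**2/6 - a/2)*a = -4*a*(1/2 - 2*a/3 + a**2/6)*a = -4*a**2*(1/2 - 2*a/3 + a**2/6))
(l + I(y(4, -4)**2))**2 = (-62 + 2*(3**2)**2*(-3 - (3**2)**2 + 4*3**2)/3)**2 = (-62 + (2/3)*9**2*(-3 - 1*9**2 + 4*9))**2 = (-62 + (2/3)*81*(-3 - 1*81 + 36))**2 = (-62 + (2/3)*81*(-3 - 81 + 36))**2 = (-62 + (2/3)*81*(-48))**2 = (-62 - 2592)**2 = (-2654)**2 = 7043716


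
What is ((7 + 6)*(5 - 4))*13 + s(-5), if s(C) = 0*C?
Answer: 169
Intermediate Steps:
s(C) = 0
((7 + 6)*(5 - 4))*13 + s(-5) = ((7 + 6)*(5 - 4))*13 + 0 = (13*1)*13 + 0 = 13*13 + 0 = 169 + 0 = 169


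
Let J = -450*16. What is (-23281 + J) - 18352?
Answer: -48833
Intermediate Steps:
J = -7200
(-23281 + J) - 18352 = (-23281 - 7200) - 18352 = -30481 - 18352 = -48833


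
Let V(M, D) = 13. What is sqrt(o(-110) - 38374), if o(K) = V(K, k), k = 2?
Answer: I*sqrt(38361) ≈ 195.86*I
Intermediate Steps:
o(K) = 13
sqrt(o(-110) - 38374) = sqrt(13 - 38374) = sqrt(-38361) = I*sqrt(38361)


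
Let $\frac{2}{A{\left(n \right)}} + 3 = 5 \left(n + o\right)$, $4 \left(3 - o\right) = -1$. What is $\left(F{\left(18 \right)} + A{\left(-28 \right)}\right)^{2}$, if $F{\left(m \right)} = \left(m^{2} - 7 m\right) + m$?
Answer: $\frac{11991126016}{257049} \approx 46649.0$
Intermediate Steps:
$o = \frac{13}{4}$ ($o = 3 - - \frac{1}{4} = 3 + \frac{1}{4} = \frac{13}{4} \approx 3.25$)
$F{\left(m \right)} = m^{2} - 6 m$
$A{\left(n \right)} = \frac{2}{\frac{53}{4} + 5 n}$ ($A{\left(n \right)} = \frac{2}{-3 + 5 \left(n + \frac{13}{4}\right)} = \frac{2}{-3 + 5 \left(\frac{13}{4} + n\right)} = \frac{2}{-3 + \left(\frac{65}{4} + 5 n\right)} = \frac{2}{\frac{53}{4} + 5 n}$)
$\left(F{\left(18 \right)} + A{\left(-28 \right)}\right)^{2} = \left(18 \left(-6 + 18\right) + \frac{8}{53 + 20 \left(-28\right)}\right)^{2} = \left(18 \cdot 12 + \frac{8}{53 - 560}\right)^{2} = \left(216 + \frac{8}{-507}\right)^{2} = \left(216 + 8 \left(- \frac{1}{507}\right)\right)^{2} = \left(216 - \frac{8}{507}\right)^{2} = \left(\frac{109504}{507}\right)^{2} = \frac{11991126016}{257049}$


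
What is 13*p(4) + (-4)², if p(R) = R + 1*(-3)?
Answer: 29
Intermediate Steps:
p(R) = -3 + R (p(R) = R - 3 = -3 + R)
13*p(4) + (-4)² = 13*(-3 + 4) + (-4)² = 13*1 + 16 = 13 + 16 = 29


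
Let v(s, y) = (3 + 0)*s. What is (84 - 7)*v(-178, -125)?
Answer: -41118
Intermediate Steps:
v(s, y) = 3*s
(84 - 7)*v(-178, -125) = (84 - 7)*(3*(-178)) = 77*(-534) = -41118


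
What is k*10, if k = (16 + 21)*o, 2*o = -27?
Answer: -4995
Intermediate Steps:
o = -27/2 (o = (1/2)*(-27) = -27/2 ≈ -13.500)
k = -999/2 (k = (16 + 21)*(-27/2) = 37*(-27/2) = -999/2 ≈ -499.50)
k*10 = -999/2*10 = -4995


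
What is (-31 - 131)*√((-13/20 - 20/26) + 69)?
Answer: -81*√1142115/65 ≈ -1331.8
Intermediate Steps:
(-31 - 131)*√((-13/20 - 20/26) + 69) = -162*√((-13*1/20 - 20*1/26) + 69) = -162*√((-13/20 - 10/13) + 69) = -162*√(-369/260 + 69) = -81*√1142115/65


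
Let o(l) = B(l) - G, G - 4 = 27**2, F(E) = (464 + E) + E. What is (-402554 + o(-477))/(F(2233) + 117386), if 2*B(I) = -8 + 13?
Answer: -806569/244632 ≈ -3.2971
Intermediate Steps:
B(I) = 5/2 (B(I) = (-8 + 13)/2 = (1/2)*5 = 5/2)
F(E) = 464 + 2*E
G = 733 (G = 4 + 27**2 = 4 + 729 = 733)
o(l) = -1461/2 (o(l) = 5/2 - 1*733 = 5/2 - 733 = -1461/2)
(-402554 + o(-477))/(F(2233) + 117386) = (-402554 - 1461/2)/((464 + 2*2233) + 117386) = -806569/(2*((464 + 4466) + 117386)) = -806569/(2*(4930 + 117386)) = -806569/2/122316 = -806569/2*1/122316 = -806569/244632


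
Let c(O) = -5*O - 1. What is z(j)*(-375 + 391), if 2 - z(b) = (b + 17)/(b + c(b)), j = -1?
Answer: -160/3 ≈ -53.333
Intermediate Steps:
c(O) = -1 - 5*O
z(b) = 2 - (17 + b)/(-1 - 4*b) (z(b) = 2 - (b + 17)/(b + (-1 - 5*b)) = 2 - (17 + b)/(-1 - 4*b))
z(j)*(-375 + 391) = ((19 + 9*(-1))/(1 + 4*(-1)))*(-375 + 391) = ((19 - 9)/(1 - 4))*16 = (10/(-3))*16 = -1/3*10*16 = -10/3*16 = -160/3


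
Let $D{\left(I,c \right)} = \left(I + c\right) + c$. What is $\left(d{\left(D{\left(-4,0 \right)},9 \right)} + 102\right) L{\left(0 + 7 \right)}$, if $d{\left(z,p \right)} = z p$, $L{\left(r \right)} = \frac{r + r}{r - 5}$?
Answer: $462$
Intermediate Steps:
$D{\left(I,c \right)} = I + 2 c$
$L{\left(r \right)} = \frac{2 r}{-5 + r}$
$d{\left(z,p \right)} = p z$
$\left(d{\left(D{\left(-4,0 \right)},9 \right)} + 102\right) L{\left(0 + 7 \right)} = \left(9 \left(-4 + 2 \cdot 0\right) + 102\right) \frac{2 \left(0 + 7\right)}{-5 + \left(0 + 7\right)} = \left(9 \left(-4 + 0\right) + 102\right) 2 \cdot 7 \frac{1}{-5 + 7} = \left(9 \left(-4\right) + 102\right) 2 \cdot 7 \cdot \frac{1}{2} = \left(-36 + 102\right) 2 \cdot 7 \cdot \frac{1}{2} = 66 \cdot 7 = 462$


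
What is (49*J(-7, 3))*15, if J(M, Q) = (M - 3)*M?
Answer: 51450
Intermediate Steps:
J(M, Q) = M*(-3 + M) (J(M, Q) = (-3 + M)*M = M*(-3 + M))
(49*J(-7, 3))*15 = (49*(-7*(-3 - 7)))*15 = (49*(-7*(-10)))*15 = (49*70)*15 = 3430*15 = 51450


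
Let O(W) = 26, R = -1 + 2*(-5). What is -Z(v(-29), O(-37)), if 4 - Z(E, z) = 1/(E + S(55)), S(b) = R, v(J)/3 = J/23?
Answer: -1383/340 ≈ -4.0676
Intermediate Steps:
R = -11 (R = -1 - 10 = -11)
v(J) = 3*J/23 (v(J) = 3*(J/23) = 3*J/23)
S(b) = -11
Z(E, z) = 4 - 1/(-11 + E) (Z(E, z) = 4 - 1/(E - 11) = 4 - 1/(-11 + E))
-Z(v(-29), O(-37)) = -(-45 + 4*((3/23)*(-29)))/(-11 + (3/23)*(-29)) = -(-45 + 4*(-87/23))/(-11 - 87/23) = -(-45 - 348/23)/(-340/23) = -(-23)*(-1383)/(340*23) = -1*1383/340 = -1383/340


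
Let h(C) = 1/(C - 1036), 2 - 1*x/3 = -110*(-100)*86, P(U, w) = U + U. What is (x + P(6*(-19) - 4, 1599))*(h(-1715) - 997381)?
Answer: 7787521657496360/2751 ≈ 2.8308e+12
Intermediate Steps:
P(U, w) = 2*U
x = -2837994 (x = 6 - 3*(-110*(-100))*86 = 6 - 33000*86 = 6 - 3*946000 = 6 - 2838000 = -2837994)
h(C) = 1/(-1036 + C)
(x + P(6*(-19) - 4, 1599))*(h(-1715) - 997381) = (-2837994 + 2*(6*(-19) - 4))*(1/(-1036 - 1715) - 997381) = (-2837994 + 2*(-114 - 4))*(1/(-2751) - 997381) = (-2837994 + 2*(-118))*(-1/2751 - 997381) = (-2837994 - 236)*(-2743795132/2751) = -2838230*(-2743795132/2751) = 7787521657496360/2751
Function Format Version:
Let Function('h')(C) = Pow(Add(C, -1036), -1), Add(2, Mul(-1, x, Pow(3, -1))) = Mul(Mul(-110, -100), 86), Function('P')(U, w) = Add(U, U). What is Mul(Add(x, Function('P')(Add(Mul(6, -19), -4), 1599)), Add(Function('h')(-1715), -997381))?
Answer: Rational(7787521657496360, 2751) ≈ 2.8308e+12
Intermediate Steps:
Function('P')(U, w) = Mul(2, U)
x = -2837994 (x = Add(6, Mul(-3, Mul(Mul(-110, -100), 86))) = Add(6, Mul(-3, Mul(11000, 86))) = Add(6, Mul(-3, 946000)) = Add(6, -2838000) = -2837994)
Function('h')(C) = Pow(Add(-1036, C), -1)
Mul(Add(x, Function('P')(Add(Mul(6, -19), -4), 1599)), Add(Function('h')(-1715), -997381)) = Mul(Add(-2837994, Mul(2, Add(Mul(6, -19), -4))), Add(Pow(Add(-1036, -1715), -1), -997381)) = Mul(Add(-2837994, Mul(2, Add(-114, -4))), Add(Pow(-2751, -1), -997381)) = Mul(Add(-2837994, Mul(2, -118)), Add(Rational(-1, 2751), -997381)) = Mul(Add(-2837994, -236), Rational(-2743795132, 2751)) = Mul(-2838230, Rational(-2743795132, 2751)) = Rational(7787521657496360, 2751)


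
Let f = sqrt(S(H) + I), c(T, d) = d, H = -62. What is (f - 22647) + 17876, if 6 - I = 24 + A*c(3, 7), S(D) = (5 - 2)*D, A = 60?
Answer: -4771 + 4*I*sqrt(39) ≈ -4771.0 + 24.98*I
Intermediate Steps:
S(D) = 3*D
I = -438 (I = 6 - (24 + 60*7) = 6 - (24 + 420) = 6 - 1*444 = 6 - 444 = -438)
f = 4*I*sqrt(39) (f = sqrt(3*(-62) - 438) = sqrt(-186 - 438) = sqrt(-624) = 4*I*sqrt(39) ≈ 24.98*I)
(f - 22647) + 17876 = (4*I*sqrt(39) - 22647) + 17876 = (-22647 + 4*I*sqrt(39)) + 17876 = -4771 + 4*I*sqrt(39)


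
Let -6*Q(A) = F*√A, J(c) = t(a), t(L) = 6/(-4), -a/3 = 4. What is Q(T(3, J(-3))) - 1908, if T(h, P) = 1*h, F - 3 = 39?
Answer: -1908 - 7*√3 ≈ -1920.1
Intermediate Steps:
a = -12 (a = -3*4 = -12)
F = 42 (F = 3 + 39 = 42)
t(L) = -3/2 (t(L) = 6*(-¼) = -3/2)
J(c) = -3/2
T(h, P) = h
Q(A) = -7*√A
Q(T(3, J(-3))) - 1908 = -7*√3 - 1908 = -1908 - 7*√3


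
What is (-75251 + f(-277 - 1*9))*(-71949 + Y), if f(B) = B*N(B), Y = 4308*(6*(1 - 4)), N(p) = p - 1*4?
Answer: -1149451677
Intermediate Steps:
N(p) = -4 + p (N(p) = p - 4 = -4 + p)
Y = -77544 (Y = 4308*(6*(-3)) = 4308*(-18) = -77544)
f(B) = B*(-4 + B)
(-75251 + f(-277 - 1*9))*(-71949 + Y) = (-75251 + (-277 - 1*9)*(-4 + (-277 - 1*9)))*(-71949 - 77544) = (-75251 + (-277 - 9)*(-4 + (-277 - 9)))*(-149493) = (-75251 - 286*(-4 - 286))*(-149493) = (-75251 - 286*(-290))*(-149493) = (-75251 + 82940)*(-149493) = 7689*(-149493) = -1149451677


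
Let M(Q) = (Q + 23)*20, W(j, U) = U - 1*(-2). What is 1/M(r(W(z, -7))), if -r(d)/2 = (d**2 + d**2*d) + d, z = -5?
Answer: 1/4660 ≈ 0.00021459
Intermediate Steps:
W(j, U) = 2 + U (W(j, U) = U + 2 = 2 + U)
r(d) = -2*d - 2*d**2 - 2*d**3 (r(d) = -2*((d**2 + d**2*d) + d) = -2*((d**2 + d**3) + d) = -2*(d + d**2 + d**3) = -2*d - 2*d**2 - 2*d**3)
M(Q) = 460 + 20*Q (M(Q) = (23 + Q)*20 = 460 + 20*Q)
1/M(r(W(z, -7))) = 1/(460 + 20*(-2*(2 - 7)*(1 + (2 - 7) + (2 - 7)**2))) = 1/(460 + 20*(-2*(-5)*(1 - 5 + (-5)**2))) = 1/(460 + 20*(-2*(-5)*(1 - 5 + 25))) = 1/(460 + 20*(-2*(-5)*21)) = 1/(460 + 20*210) = 1/(460 + 4200) = 1/4660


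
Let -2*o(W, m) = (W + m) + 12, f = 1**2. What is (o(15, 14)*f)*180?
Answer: -3690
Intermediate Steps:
f = 1
o(W, m) = -6 - W/2 - m/2 (o(W, m) = -((W + m) + 12)/2 = -(12 + W + m)/2 = -6 - W/2 - m/2)
(o(15, 14)*f)*180 = ((-6 - 1/2*15 - 1/2*14)*1)*180 = ((-6 - 15/2 - 7)*1)*180 = -41/2*1*180 = -41/2*180 = -3690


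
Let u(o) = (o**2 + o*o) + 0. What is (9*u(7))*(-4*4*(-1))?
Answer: 14112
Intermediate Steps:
u(o) = 2*o**2 (u(o) = (o**2 + o**2) + 0 = 2*o**2 + 0 = 2*o**2)
(9*u(7))*(-4*4*(-1)) = (9*(2*7**2))*(-4*4*(-1)) = (9*(2*49))*(-16*(-1)) = (9*98)*16 = 882*16 = 14112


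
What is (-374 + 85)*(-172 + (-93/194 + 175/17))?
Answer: 9093079/194 ≈ 46872.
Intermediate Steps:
(-374 + 85)*(-172 + (-93/194 + 175/17)) = -289*(-172 + (-93*1/194 + 175*(1/17))) = -289*(-172 + (-93/194 + 175/17)) = -289*(-172 + 32369/3298) = -289*(-534887/3298) = 9093079/194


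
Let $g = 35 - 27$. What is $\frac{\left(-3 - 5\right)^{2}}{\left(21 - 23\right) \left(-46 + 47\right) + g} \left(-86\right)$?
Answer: $- \frac{2752}{3} \approx -917.33$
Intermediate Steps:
$g = 8$ ($g = 35 - 27 = 8$)
$\frac{\left(-3 - 5\right)^{2}}{\left(21 - 23\right) \left(-46 + 47\right) + g} \left(-86\right) = \frac{\left(-3 - 5\right)^{2}}{\left(21 - 23\right) \left(-46 + 47\right) + 8} \left(-86\right) = \frac{\left(-8\right)^{2}}{\left(-2\right) 1 + 8} \left(-86\right) = \frac{64}{-2 + 8} \left(-86\right) = \frac{64}{6} \left(-86\right) = 64 \cdot \frac{1}{6} \left(-86\right) = \frac{32}{3} \left(-86\right) = - \frac{2752}{3}$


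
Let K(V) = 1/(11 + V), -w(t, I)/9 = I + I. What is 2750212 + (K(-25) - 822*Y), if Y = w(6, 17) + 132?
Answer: 40505359/14 ≈ 2.8932e+6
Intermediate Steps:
w(t, I) = -18*I (w(t, I) = -9*(I + I) = -18*I)
Y = -174 (Y = -18*17 + 132 = -306 + 132 = -174)
2750212 + (K(-25) - 822*Y) = 2750212 + (1/(11 - 25) - 822*(-174)) = 2750212 + (1/(-14) + 143028) = 2750212 + (-1/14 + 143028) = 2750212 + 2002391/14 = 40505359/14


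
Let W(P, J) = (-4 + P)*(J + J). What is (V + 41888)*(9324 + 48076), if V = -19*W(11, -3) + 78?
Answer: 2454653600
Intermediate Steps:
W(P, J) = 2*J*(-4 + P) (W(P, J) = (-4 + P)*(2*J) = 2*J*(-4 + P))
V = 876 (V = -38*(-3)*(-4 + 11) + 78 = -38*(-3)*7 + 78 = -19*(-42) + 78 = 798 + 78 = 876)
(V + 41888)*(9324 + 48076) = (876 + 41888)*(9324 + 48076) = 42764*57400 = 2454653600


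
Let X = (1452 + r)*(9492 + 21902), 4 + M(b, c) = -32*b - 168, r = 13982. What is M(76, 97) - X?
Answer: -484537600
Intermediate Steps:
M(b, c) = -172 - 32*b (M(b, c) = -4 + (-32*b - 168) = -4 + (-168 - 32*b) = -172 - 32*b)
X = 484534996 (X = (1452 + 13982)*(9492 + 21902) = 15434*31394 = 484534996)
M(76, 97) - X = (-172 - 32*76) - 1*484534996 = (-172 - 2432) - 484534996 = -2604 - 484534996 = -484537600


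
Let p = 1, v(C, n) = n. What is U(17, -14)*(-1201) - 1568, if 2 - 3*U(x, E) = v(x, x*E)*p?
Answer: -97648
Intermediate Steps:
U(x, E) = 2/3 - E*x/3 (U(x, E) = 2/3 - x*E/3 = 2/3 - E*x/3)
U(17, -14)*(-1201) - 1568 = (2/3 - 1/3*(-14)*17)*(-1201) - 1568 = (2/3 + 238/3)*(-1201) - 1568 = 80*(-1201) - 1568 = -96080 - 1568 = -97648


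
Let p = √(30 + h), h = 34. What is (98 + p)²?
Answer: 11236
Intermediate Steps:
p = 8 (p = √(30 + 34) = √64 = 8)
(98 + p)² = (98 + 8)² = 106² = 11236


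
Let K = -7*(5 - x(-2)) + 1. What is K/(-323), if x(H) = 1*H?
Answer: 48/323 ≈ 0.14861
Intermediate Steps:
x(H) = H
K = -48 (K = -7*(5 - 1*(-2)) + 1 = -7*(5 + 2) + 1 = -7*7 + 1 = -49 + 1 = -48)
K/(-323) = -48/(-323) = -1/323*(-48) = 48/323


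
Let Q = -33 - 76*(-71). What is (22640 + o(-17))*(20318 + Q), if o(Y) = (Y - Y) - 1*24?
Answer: 580801496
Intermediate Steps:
o(Y) = -24 (o(Y) = 0 - 24 = -24)
Q = 5363 (Q = -33 + 5396 = 5363)
(22640 + o(-17))*(20318 + Q) = (22640 - 24)*(20318 + 5363) = 22616*25681 = 580801496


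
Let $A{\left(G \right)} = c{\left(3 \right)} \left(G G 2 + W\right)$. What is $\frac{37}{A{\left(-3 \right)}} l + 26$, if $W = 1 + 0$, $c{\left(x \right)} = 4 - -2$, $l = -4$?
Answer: $\frac{1408}{57} \approx 24.702$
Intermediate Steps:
$c{\left(x \right)} = 6$ ($c{\left(x \right)} = 4 + 2 = 6$)
$W = 1$
$A{\left(G \right)} = 6 + 12 G^{2}$ ($A{\left(G \right)} = 6 \left(G G 2 + 1\right) = 6 \left(G^{2} \cdot 2 + 1\right) = 6 \left(2 G^{2} + 1\right) = 6 \left(1 + 2 G^{2}\right) = 6 + 12 G^{2}$)
$\frac{37}{A{\left(-3 \right)}} l + 26 = \frac{37}{6 + 12 \left(-3\right)^{2}} \left(-4\right) + 26 = \frac{37}{6 + 12 \cdot 9} \left(-4\right) + 26 = \frac{37}{6 + 108} \left(-4\right) + 26 = \frac{37}{114} \left(-4\right) + 26 = - \frac{74}{57} + 26 = \frac{1408}{57}$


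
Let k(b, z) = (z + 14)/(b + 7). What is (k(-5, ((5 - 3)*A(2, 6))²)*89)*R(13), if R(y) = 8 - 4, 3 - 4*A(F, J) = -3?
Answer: 4094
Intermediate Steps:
A(F, J) = 3/2 (A(F, J) = ¾ - ¼*(-3) = ¾ + ¾ = 3/2)
R(y) = 4
k(b, z) = (14 + z)/(7 + b)
(k(-5, ((5 - 3)*A(2, 6))²)*89)*R(13) = (((14 + ((5 - 3)*(3/2))²)/(7 - 5))*89)*4 = (((14 + (2*(3/2))²)/2)*89)*4 = (((14 + 3²)/2)*89)*4 = (((14 + 9)/2)*89)*4 = (((½)*23)*89)*4 = ((23/2)*89)*4 = (2047/2)*4 = 4094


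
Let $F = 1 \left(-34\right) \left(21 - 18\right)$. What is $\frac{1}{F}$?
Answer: $- \frac{1}{102} \approx -0.0098039$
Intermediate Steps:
$F = -102$ ($F = \left(-34\right) 3 = -102$)
$\frac{1}{F} = \frac{1}{-102} = - \frac{1}{102}$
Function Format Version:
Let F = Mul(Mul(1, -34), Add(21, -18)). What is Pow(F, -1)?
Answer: Rational(-1, 102) ≈ -0.0098039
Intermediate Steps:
F = -102 (F = Mul(-34, 3) = -102)
Pow(F, -1) = Pow(-102, -1) = Rational(-1, 102)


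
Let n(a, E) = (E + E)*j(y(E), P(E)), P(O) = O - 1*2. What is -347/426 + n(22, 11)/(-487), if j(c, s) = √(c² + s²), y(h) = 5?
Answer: -347/426 - 22*√106/487 ≈ -1.2797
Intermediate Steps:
P(O) = -2 + O (P(O) = O - 2 = -2 + O)
n(a, E) = 2*E*√(25 + (-2 + E)²) (n(a, E) = (E + E)*√(5² + (-2 + E)²) = (2*E)*√(25 + (-2 + E)²) = 2*E*√(25 + (-2 + E)²))
-347/426 + n(22, 11)/(-487) = -347/426 + (2*11*√(25 + (-2 + 11)²))/(-487) = -347*1/426 + (2*11*√(25 + 9²))*(-1/487) = -347/426 + (2*11*√(25 + 81))*(-1/487) = -347/426 + (2*11*√106)*(-1/487) = -347/426 + (22*√106)*(-1/487) = -347/426 - 22*√106/487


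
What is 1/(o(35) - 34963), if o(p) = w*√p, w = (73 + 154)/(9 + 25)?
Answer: -40417228/1413105739049 - 7718*√35/1413105739049 ≈ -2.8634e-5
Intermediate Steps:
w = 227/34 ≈ 6.6765
o(p) = 227*√p/34
1/(o(35) - 34963) = 1/(227*√35/34 - 34963) = 1/(-34963 + 227*√35/34)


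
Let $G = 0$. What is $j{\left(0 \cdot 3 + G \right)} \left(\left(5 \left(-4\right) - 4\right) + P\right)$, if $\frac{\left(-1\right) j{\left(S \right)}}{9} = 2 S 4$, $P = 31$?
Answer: $0$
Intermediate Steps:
$j{\left(S \right)} = - 72 S$ ($j{\left(S \right)} = - 9 \cdot 2 S 4 = - 9 \cdot 8 S = - 72 S$)
$j{\left(0 \cdot 3 + G \right)} \left(\left(5 \left(-4\right) - 4\right) + P\right) = - 72 \left(0 \cdot 3 + 0\right) \left(\left(5 \left(-4\right) - 4\right) + 31\right) = - 72 \left(0 + 0\right) \left(\left(-20 - 4\right) + 31\right) = \left(-72\right) 0 \left(-24 + 31\right) = 0 \cdot 7 = 0$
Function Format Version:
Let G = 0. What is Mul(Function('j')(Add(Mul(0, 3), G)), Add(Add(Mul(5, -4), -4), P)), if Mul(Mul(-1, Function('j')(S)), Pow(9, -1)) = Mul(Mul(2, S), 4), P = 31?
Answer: 0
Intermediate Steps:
Function('j')(S) = Mul(-72, S) (Function('j')(S) = Mul(-9, Mul(Mul(2, S), 4)) = Mul(-9, Mul(8, S)) = Mul(-72, S))
Mul(Function('j')(Add(Mul(0, 3), G)), Add(Add(Mul(5, -4), -4), P)) = Mul(Mul(-72, Add(Mul(0, 3), 0)), Add(Add(Mul(5, -4), -4), 31)) = Mul(Mul(-72, Add(0, 0)), Add(Add(-20, -4), 31)) = Mul(Mul(-72, 0), Add(-24, 31)) = Mul(0, 7) = 0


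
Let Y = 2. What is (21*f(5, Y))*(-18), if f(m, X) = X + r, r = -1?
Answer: -378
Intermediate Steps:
f(m, X) = -1 + X (f(m, X) = X - 1 = -1 + X)
(21*f(5, Y))*(-18) = (21*(-1 + 2))*(-18) = (21*1)*(-18) = 21*(-18) = -378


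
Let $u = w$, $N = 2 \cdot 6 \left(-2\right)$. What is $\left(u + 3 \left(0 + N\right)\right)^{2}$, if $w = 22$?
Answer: $2500$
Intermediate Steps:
$N = -24$ ($N = 12 \left(-2\right) = -24$)
$u = 22$
$\left(u + 3 \left(0 + N\right)\right)^{2} = \left(22 + 3 \left(0 - 24\right)\right)^{2} = \left(22 + 3 \left(-24\right)\right)^{2} = \left(22 - 72\right)^{2} = \left(-50\right)^{2} = 2500$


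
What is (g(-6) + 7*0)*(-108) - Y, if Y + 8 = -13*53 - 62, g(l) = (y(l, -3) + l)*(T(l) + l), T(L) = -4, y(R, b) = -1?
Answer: -6801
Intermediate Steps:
g(l) = (-1 + l)*(-4 + l)
Y = -759 (Y = -8 + (-13*53 - 62) = -8 + (-689 - 62) = -8 - 751 = -759)
(g(-6) + 7*0)*(-108) - Y = ((4 + (-6)² - 5*(-6)) + 7*0)*(-108) - 1*(-759) = ((4 + 36 + 30) + 0)*(-108) + 759 = (70 + 0)*(-108) + 759 = 70*(-108) + 759 = -7560 + 759 = -6801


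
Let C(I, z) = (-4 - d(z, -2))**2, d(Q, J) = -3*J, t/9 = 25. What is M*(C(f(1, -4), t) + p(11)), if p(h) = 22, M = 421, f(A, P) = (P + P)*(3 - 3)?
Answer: 51362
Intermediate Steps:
f(A, P) = 0 (f(A, P) = (2*P)*0 = 0)
t = 225 (t = 9*25 = 225)
C(I, z) = 100 (C(I, z) = (-4 - (-3)*(-2))**2 = (-4 - 1*6)**2 = (-4 - 6)**2 = (-10)**2 = 100)
M*(C(f(1, -4), t) + p(11)) = 421*(100 + 22) = 421*122 = 51362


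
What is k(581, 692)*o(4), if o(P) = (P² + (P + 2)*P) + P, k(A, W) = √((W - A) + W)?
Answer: 44*√803 ≈ 1246.8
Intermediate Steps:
k(A, W) = √(-A + 2*W)
o(P) = P + P² + P*(2 + P) (o(P) = (P² + (2 + P)*P) + P = (P² + P*(2 + P)) + P = P + P² + P*(2 + P))
k(581, 692)*o(4) = √(-1*581 + 2*692)*(4*(3 + 2*4)) = √(-581 + 1384)*(4*(3 + 8)) = √803*(4*11) = √803*44 = 44*√803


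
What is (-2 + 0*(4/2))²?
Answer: 4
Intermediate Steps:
(-2 + 0*(4/2))² = (-2 + 0*(4*(½)))² = (-2 + 0*2)² = (-2 + 0)² = (-2)² = 4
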